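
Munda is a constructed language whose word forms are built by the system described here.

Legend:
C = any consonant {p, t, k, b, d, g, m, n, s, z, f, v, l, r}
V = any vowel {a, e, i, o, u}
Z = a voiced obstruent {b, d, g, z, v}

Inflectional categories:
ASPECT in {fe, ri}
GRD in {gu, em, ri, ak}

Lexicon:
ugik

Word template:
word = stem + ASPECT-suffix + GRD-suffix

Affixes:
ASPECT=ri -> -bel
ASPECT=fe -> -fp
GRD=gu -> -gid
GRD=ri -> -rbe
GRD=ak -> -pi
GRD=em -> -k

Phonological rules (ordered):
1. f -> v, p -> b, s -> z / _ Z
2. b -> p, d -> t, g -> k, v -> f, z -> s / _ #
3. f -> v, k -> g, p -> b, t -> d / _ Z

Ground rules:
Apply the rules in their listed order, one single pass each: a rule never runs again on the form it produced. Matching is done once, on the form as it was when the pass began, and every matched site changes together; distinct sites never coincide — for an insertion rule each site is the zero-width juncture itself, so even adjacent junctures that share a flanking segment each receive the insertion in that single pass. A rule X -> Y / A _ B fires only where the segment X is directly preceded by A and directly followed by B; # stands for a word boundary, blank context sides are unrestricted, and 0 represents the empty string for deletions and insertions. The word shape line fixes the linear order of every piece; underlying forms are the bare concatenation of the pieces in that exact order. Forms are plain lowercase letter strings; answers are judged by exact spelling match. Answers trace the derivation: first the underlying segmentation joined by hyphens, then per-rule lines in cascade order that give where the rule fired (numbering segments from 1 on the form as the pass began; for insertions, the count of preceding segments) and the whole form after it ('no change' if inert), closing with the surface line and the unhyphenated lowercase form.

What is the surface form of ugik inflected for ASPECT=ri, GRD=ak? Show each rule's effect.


underlying: ugik-bel-pi
1. f -> v, p -> b, s -> z / _ Z: no change
2. b -> p, d -> t, g -> k, v -> f, z -> s / _ #: no change
3. f -> v, k -> g, p -> b, t -> d / _ Z: fires at position(s) 4: ugigbelpi
surface: ugigbelpi


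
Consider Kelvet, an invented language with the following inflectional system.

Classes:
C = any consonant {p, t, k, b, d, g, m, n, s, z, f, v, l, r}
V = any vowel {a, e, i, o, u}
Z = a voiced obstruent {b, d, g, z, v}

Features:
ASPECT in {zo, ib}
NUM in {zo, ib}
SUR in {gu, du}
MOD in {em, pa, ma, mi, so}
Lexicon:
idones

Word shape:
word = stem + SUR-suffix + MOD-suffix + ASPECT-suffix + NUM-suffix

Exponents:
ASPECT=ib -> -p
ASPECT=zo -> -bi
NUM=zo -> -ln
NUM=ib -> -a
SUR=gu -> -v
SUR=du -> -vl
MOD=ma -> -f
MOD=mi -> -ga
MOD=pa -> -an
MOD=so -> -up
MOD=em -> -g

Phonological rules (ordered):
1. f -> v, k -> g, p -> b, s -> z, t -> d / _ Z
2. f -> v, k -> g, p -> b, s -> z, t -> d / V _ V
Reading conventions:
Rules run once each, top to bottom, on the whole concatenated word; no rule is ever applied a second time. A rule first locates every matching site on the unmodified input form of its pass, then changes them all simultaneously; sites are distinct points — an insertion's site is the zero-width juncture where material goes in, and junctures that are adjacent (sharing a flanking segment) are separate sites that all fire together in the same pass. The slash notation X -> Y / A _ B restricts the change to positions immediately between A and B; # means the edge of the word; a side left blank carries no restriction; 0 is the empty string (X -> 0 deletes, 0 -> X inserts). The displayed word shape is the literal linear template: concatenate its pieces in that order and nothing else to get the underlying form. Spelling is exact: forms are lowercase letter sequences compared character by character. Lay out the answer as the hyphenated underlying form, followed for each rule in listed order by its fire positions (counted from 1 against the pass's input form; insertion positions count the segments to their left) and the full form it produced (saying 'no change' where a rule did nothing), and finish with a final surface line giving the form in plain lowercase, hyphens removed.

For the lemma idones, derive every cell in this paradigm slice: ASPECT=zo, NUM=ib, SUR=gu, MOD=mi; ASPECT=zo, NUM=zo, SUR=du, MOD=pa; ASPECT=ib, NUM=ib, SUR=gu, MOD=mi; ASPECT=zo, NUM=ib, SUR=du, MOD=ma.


cell ASPECT=zo, NUM=ib, SUR=gu, MOD=mi:
underlying: idones-v-ga-bi-a
1. f -> v, k -> g, p -> b, s -> z, t -> d / _ Z: fires at position(s) 6: idonezvgabia
2. f -> v, k -> g, p -> b, s -> z, t -> d / V _ V: no change
surface: idonezvgabia

cell ASPECT=zo, NUM=zo, SUR=du, MOD=pa:
underlying: idones-vl-an-bi-ln
1. f -> v, k -> g, p -> b, s -> z, t -> d / _ Z: fires at position(s) 6: idonezvlanbiln
2. f -> v, k -> g, p -> b, s -> z, t -> d / V _ V: no change
surface: idonezvlanbiln

cell ASPECT=ib, NUM=ib, SUR=gu, MOD=mi:
underlying: idones-v-ga-p-a
1. f -> v, k -> g, p -> b, s -> z, t -> d / _ Z: fires at position(s) 6: idonezvgapa
2. f -> v, k -> g, p -> b, s -> z, t -> d / V _ V: fires at position(s) 10: idonezvgaba
surface: idonezvgaba

cell ASPECT=zo, NUM=ib, SUR=du, MOD=ma:
underlying: idones-vl-f-bi-a
1. f -> v, k -> g, p -> b, s -> z, t -> d / _ Z: fires at position(s) 6, 9: idonezvlvbia
2. f -> v, k -> g, p -> b, s -> z, t -> d / V _ V: no change
surface: idonezvlvbia


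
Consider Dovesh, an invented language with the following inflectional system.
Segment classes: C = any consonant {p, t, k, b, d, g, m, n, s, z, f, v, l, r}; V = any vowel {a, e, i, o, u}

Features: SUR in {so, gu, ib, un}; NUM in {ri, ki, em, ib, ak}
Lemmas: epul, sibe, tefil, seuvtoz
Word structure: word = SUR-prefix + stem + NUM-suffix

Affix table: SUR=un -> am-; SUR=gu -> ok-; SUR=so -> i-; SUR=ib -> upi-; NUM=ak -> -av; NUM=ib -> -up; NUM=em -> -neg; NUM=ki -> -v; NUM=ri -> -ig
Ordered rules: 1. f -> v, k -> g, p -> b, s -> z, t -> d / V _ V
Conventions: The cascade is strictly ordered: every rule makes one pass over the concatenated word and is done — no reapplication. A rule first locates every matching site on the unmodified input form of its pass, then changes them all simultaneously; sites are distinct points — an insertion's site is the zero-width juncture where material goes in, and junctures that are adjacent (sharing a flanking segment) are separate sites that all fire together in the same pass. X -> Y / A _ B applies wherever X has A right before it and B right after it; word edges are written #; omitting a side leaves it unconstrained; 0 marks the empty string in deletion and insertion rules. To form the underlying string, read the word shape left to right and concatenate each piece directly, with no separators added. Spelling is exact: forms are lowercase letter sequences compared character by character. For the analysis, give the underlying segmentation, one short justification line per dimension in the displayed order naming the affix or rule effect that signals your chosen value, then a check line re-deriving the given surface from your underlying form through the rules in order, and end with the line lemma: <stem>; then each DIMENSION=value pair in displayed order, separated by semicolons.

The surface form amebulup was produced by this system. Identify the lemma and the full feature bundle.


underlying: am-epul-up
SUR=un - signalled by the affix am-
NUM=ib - signalled by the affix -up
check: amepulup -> amebulup
lemma: epul; SUR=un; NUM=ib


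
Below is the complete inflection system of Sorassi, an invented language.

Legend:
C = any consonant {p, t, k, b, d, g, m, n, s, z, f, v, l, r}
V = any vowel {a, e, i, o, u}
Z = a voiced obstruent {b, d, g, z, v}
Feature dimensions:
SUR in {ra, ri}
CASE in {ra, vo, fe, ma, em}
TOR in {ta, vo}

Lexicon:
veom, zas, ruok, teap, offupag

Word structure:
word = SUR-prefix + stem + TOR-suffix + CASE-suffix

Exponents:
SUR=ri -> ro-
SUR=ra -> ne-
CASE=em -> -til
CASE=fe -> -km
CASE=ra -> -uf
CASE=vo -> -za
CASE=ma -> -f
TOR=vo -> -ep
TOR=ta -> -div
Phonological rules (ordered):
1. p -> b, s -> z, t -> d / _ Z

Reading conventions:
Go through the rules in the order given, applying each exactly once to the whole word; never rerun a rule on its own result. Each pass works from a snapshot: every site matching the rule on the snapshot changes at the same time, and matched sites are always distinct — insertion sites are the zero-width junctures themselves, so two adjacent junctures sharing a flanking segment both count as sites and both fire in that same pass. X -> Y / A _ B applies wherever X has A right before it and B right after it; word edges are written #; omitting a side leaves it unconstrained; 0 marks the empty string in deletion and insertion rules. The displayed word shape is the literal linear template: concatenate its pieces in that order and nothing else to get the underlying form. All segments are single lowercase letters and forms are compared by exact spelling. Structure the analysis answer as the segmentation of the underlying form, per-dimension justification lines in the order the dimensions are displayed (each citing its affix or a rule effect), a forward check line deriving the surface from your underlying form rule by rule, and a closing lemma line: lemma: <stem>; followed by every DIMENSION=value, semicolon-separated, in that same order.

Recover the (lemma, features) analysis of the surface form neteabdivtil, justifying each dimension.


underlying: ne-teap-div-til
SUR=ra - signalled by the affix ne-
CASE=em - signalled by the affix -til
TOR=ta - signalled by the affix -div
check: neteapdivtil -> neteabdivtil
lemma: teap; SUR=ra; CASE=em; TOR=ta


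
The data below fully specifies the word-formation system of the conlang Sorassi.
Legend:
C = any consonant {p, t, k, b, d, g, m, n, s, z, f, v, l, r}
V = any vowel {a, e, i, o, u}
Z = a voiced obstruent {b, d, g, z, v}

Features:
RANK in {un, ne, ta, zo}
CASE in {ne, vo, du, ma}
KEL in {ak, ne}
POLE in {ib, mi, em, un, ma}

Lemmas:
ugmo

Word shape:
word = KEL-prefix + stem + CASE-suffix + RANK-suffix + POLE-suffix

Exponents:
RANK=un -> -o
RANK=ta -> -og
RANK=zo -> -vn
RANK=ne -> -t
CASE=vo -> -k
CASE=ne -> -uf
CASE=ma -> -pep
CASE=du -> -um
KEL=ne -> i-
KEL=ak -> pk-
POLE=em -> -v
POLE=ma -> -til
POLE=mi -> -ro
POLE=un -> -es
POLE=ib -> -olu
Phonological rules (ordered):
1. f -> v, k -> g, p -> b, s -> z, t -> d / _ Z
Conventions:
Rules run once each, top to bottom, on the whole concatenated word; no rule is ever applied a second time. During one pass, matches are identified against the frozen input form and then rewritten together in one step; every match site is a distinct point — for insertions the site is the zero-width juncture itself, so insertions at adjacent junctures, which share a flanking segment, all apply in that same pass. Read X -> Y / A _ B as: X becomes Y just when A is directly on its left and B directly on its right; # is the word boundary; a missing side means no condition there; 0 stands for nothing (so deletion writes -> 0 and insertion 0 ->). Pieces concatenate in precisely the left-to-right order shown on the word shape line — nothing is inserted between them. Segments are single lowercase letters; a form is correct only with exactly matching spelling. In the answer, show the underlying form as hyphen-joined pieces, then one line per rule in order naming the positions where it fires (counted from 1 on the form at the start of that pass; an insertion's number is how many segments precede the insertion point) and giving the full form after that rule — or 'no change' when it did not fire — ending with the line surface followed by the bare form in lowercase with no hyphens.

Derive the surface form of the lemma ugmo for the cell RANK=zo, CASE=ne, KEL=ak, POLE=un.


underlying: pk-ugmo-uf-vn-es
1. f -> v, k -> g, p -> b, s -> z, t -> d / _ Z: fires at position(s) 8: pkugmouvvnes
surface: pkugmouvvnes


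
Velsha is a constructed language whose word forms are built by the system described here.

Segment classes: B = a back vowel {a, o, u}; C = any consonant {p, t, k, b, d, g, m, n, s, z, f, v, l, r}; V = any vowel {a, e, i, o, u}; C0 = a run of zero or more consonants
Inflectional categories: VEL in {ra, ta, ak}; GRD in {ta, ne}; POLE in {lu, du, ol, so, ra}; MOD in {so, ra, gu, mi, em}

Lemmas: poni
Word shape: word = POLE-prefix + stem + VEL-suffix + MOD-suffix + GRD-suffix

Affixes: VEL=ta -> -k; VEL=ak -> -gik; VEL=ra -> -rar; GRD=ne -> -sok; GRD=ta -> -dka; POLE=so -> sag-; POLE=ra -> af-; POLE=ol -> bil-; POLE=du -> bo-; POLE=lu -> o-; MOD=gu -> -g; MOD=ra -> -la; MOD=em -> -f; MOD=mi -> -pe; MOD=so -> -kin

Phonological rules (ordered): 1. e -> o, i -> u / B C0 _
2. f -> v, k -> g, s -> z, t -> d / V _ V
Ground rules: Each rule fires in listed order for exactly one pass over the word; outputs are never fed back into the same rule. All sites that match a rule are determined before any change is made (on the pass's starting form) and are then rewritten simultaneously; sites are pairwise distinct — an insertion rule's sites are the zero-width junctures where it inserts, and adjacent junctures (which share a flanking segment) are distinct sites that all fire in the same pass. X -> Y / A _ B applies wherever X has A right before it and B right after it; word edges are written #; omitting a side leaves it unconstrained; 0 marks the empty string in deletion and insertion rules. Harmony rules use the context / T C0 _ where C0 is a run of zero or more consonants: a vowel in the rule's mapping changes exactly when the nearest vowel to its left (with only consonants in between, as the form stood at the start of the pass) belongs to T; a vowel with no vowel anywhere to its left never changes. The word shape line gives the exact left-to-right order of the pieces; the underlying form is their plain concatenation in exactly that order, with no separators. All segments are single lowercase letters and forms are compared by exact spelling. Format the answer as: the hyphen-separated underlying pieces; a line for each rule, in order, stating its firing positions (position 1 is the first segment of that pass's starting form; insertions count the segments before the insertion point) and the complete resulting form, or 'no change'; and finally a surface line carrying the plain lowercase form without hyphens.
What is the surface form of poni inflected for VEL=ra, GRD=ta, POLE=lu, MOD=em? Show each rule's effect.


underlying: o-poni-rar-f-dka
1. e -> o, i -> u / B C0 _: fires at position(s) 5: oponurarfdka
2. f -> v, k -> g, s -> z, t -> d / V _ V: no change
surface: oponurarfdka


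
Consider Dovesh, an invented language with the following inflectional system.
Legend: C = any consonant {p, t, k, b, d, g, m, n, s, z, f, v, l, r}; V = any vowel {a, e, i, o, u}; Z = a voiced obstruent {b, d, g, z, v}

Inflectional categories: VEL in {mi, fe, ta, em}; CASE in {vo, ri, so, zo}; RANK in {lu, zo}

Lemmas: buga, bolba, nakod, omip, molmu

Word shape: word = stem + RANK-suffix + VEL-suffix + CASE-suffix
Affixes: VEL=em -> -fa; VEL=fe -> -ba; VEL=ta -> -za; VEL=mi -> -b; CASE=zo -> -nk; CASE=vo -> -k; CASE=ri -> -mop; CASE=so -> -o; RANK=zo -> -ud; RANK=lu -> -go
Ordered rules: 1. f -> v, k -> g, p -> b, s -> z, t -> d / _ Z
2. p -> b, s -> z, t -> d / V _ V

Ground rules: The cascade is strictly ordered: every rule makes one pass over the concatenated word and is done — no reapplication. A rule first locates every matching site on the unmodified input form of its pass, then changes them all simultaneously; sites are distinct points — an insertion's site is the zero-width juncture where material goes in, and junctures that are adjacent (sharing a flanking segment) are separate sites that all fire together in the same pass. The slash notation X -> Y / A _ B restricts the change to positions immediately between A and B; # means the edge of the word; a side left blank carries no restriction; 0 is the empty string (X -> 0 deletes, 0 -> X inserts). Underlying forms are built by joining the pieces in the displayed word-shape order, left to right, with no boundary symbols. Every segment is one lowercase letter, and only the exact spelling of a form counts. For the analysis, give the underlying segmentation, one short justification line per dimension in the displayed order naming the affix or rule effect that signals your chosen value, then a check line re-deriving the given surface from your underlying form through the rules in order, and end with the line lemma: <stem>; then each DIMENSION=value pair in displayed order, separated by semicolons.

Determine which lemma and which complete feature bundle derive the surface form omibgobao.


underlying: omip-go-ba-o
VEL=fe - signalled by the affix -ba
CASE=so - signalled by the affix -o
RANK=lu - signalled by the affix -go
check: omipgobao -> omibgobao -> omibgobao
lemma: omip; VEL=fe; CASE=so; RANK=lu


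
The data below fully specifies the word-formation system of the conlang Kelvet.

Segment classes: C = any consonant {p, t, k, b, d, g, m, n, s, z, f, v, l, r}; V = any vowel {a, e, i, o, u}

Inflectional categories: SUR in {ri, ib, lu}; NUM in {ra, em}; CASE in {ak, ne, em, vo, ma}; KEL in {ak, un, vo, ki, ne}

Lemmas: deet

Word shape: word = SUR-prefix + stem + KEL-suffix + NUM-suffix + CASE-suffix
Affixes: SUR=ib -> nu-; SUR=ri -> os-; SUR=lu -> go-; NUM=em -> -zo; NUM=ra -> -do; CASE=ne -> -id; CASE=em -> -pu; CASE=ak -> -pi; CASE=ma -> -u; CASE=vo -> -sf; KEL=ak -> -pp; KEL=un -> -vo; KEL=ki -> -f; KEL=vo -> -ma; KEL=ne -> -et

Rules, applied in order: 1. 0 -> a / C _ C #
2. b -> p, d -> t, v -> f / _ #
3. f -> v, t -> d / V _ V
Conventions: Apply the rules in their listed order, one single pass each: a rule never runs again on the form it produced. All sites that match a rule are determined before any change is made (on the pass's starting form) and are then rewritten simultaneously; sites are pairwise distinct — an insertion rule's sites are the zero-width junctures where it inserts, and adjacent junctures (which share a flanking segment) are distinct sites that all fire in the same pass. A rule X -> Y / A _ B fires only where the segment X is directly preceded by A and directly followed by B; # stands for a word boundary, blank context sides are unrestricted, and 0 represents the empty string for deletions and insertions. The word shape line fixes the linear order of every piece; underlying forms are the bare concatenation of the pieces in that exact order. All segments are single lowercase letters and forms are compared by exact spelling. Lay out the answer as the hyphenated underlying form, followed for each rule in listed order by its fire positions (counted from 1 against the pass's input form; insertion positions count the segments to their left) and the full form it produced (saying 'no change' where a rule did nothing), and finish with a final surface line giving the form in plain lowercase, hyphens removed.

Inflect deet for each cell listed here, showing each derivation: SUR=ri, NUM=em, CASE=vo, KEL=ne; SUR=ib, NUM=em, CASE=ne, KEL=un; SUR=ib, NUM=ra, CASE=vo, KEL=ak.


cell SUR=ri, NUM=em, CASE=vo, KEL=ne:
underlying: os-deet-et-zo-sf
1. 0 -> a / C _ C #: inserts after position(s) 11: osdeetetzosaf
2. b -> p, d -> t, v -> f / _ #: no change
3. f -> v, t -> d / V _ V: fires at position(s) 6: osdeedetzosaf
surface: osdeedetzosaf

cell SUR=ib, NUM=em, CASE=ne, KEL=un:
underlying: nu-deet-vo-zo-id
1. 0 -> a / C _ C #: no change
2. b -> p, d -> t, v -> f / _ #: fires at position(s) 12: nudeetvozoit
3. f -> v, t -> d / V _ V: no change
surface: nudeetvozoit

cell SUR=ib, NUM=ra, CASE=vo, KEL=ak:
underlying: nu-deet-pp-do-sf
1. 0 -> a / C _ C #: inserts after position(s) 11: nudeetppdosaf
2. b -> p, d -> t, v -> f / _ #: no change
3. f -> v, t -> d / V _ V: no change
surface: nudeetppdosaf


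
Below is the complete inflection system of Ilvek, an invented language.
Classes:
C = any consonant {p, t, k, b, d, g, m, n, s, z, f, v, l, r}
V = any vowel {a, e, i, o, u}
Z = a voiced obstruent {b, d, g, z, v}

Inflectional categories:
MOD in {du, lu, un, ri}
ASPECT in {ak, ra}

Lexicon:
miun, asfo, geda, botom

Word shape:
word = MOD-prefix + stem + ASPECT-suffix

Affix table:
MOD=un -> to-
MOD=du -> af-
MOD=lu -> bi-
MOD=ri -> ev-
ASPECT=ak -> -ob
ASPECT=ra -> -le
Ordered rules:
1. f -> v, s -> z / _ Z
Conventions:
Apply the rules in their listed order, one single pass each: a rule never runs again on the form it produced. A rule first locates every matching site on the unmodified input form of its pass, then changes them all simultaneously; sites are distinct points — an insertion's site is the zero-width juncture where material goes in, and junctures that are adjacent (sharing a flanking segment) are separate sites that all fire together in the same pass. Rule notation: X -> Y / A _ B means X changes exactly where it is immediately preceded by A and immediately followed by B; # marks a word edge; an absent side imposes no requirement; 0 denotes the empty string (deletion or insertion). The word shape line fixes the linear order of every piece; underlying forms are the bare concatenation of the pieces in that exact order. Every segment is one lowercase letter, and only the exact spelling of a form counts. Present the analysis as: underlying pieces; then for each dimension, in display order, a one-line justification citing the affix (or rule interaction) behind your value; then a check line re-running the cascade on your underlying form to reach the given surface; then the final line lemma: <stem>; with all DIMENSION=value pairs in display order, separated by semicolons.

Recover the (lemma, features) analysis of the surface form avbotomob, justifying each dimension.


underlying: af-botom-ob
MOD=du - signalled by the affix af-
ASPECT=ak - signalled by the affix -ob
check: afbotomob -> avbotomob
lemma: botom; MOD=du; ASPECT=ak


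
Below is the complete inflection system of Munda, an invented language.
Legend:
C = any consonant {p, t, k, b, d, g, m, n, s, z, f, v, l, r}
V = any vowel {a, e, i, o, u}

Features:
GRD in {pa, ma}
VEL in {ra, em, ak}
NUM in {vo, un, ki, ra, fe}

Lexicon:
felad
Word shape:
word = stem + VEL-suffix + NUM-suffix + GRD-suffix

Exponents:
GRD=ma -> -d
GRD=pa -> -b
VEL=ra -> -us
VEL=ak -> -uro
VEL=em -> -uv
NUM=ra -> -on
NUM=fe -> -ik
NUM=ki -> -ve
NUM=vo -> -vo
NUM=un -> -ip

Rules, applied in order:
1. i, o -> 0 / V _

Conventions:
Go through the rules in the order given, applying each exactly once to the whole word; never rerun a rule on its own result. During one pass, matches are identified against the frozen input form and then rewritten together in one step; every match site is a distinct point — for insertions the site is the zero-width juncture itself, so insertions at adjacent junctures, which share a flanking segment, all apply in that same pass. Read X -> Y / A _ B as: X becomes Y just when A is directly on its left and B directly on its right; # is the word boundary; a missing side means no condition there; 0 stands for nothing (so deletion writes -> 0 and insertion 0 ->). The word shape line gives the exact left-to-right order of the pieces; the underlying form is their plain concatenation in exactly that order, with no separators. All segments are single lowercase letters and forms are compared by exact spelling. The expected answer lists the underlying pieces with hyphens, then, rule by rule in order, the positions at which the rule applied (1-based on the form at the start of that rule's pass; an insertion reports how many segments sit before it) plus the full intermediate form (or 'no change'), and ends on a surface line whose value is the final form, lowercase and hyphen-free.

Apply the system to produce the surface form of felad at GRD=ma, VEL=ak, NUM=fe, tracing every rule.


underlying: felad-uro-ik-d
1. i, o -> 0 / V _: fires at position(s) 9: feladurokd
surface: feladurokd


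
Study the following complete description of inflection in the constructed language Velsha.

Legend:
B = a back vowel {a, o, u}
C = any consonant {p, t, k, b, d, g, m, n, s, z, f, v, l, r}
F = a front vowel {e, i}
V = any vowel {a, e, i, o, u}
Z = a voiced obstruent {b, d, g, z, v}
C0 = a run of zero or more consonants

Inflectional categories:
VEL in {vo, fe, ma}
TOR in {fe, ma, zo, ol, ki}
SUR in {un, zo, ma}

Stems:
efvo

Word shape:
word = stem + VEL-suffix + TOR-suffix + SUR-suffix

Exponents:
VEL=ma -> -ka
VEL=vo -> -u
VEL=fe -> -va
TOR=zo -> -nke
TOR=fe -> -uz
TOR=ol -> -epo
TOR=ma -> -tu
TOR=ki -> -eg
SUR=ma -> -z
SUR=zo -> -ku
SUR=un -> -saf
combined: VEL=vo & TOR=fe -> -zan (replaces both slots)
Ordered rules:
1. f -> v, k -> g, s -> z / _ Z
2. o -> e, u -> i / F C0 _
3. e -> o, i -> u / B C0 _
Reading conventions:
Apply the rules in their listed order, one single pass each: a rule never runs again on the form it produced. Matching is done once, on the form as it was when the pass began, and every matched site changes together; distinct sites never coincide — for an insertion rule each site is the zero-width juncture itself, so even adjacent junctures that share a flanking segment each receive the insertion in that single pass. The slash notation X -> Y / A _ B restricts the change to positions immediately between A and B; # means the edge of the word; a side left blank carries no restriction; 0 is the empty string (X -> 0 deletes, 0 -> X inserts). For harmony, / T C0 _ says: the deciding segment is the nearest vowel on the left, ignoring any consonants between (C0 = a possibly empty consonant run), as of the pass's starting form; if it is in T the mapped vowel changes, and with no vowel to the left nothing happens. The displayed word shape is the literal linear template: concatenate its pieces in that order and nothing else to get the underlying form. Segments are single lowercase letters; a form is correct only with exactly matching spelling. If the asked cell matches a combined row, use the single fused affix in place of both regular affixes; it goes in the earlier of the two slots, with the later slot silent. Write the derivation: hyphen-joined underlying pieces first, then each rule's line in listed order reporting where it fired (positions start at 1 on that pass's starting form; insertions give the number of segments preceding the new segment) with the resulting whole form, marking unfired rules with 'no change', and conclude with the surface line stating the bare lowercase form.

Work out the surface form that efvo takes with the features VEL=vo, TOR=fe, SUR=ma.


underlying: efvo-zan-z
1. f -> v, k -> g, s -> z / _ Z: fires at position(s) 2: evvozanz
2. o -> e, u -> i / F C0 _: fires at position(s) 4: evvezanz
3. e -> o, i -> u / B C0 _: no change
surface: evvezanz


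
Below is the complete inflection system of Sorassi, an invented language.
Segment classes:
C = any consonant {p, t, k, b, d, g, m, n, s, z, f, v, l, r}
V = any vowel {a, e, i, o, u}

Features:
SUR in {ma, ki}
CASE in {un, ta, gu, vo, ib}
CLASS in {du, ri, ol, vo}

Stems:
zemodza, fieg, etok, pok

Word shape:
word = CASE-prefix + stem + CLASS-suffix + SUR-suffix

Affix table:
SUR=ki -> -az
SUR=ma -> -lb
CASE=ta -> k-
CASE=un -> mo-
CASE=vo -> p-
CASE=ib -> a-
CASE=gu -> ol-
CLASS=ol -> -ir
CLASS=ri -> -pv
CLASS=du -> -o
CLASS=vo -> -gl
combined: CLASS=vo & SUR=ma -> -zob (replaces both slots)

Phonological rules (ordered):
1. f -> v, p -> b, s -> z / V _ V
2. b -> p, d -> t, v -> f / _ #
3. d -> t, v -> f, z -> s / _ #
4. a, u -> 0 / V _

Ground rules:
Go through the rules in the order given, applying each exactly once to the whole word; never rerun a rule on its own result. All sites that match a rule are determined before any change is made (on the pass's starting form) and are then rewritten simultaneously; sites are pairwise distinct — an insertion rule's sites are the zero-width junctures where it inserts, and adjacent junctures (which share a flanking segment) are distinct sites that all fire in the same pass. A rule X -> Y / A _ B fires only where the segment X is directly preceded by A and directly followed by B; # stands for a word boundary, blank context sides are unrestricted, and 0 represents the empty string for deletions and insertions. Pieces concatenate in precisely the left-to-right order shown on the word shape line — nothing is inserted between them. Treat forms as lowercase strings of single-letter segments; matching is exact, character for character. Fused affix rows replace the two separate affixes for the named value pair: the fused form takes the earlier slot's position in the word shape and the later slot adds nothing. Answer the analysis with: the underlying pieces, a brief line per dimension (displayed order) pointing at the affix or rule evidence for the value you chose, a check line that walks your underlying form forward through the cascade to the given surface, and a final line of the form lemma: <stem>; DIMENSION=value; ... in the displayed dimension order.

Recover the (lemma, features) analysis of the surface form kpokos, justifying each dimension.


underlying: k-pok-o-az
SUR=ki - signalled by the affix -az
CASE=ta - signalled by the affix k-
CLASS=du - signalled by the affix -o
check: kpokoaz -> kpokoaz -> kpokoaz -> kpokoas -> kpokos
lemma: pok; SUR=ki; CASE=ta; CLASS=du


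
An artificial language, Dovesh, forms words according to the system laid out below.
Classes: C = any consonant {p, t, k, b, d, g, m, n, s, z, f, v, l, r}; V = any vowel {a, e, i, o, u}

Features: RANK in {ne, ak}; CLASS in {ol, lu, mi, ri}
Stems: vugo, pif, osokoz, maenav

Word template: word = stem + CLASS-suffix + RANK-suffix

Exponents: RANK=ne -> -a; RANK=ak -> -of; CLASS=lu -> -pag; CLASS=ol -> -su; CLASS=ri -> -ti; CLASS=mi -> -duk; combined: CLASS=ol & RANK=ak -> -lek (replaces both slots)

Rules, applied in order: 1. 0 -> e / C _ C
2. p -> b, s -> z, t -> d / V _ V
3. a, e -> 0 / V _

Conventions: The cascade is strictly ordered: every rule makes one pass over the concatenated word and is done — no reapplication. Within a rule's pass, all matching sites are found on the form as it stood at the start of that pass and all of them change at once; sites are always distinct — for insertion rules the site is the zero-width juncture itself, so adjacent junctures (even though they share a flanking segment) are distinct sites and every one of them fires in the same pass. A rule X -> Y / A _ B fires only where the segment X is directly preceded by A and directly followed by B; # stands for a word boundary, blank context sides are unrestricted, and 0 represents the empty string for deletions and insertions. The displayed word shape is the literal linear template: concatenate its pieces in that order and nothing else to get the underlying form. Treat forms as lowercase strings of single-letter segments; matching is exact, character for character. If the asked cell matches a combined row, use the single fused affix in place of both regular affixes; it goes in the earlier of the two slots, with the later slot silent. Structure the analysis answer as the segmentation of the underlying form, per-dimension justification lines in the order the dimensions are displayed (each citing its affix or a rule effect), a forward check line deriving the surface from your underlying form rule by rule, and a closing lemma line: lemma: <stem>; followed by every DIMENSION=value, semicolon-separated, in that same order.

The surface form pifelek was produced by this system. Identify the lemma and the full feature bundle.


underlying: pif-lek
RANK=ak - signalled by the combined affix row
CLASS=ol - signalled by the combined affix row
check: piflek -> pifelek -> pifelek -> pifelek
lemma: pif; RANK=ak; CLASS=ol


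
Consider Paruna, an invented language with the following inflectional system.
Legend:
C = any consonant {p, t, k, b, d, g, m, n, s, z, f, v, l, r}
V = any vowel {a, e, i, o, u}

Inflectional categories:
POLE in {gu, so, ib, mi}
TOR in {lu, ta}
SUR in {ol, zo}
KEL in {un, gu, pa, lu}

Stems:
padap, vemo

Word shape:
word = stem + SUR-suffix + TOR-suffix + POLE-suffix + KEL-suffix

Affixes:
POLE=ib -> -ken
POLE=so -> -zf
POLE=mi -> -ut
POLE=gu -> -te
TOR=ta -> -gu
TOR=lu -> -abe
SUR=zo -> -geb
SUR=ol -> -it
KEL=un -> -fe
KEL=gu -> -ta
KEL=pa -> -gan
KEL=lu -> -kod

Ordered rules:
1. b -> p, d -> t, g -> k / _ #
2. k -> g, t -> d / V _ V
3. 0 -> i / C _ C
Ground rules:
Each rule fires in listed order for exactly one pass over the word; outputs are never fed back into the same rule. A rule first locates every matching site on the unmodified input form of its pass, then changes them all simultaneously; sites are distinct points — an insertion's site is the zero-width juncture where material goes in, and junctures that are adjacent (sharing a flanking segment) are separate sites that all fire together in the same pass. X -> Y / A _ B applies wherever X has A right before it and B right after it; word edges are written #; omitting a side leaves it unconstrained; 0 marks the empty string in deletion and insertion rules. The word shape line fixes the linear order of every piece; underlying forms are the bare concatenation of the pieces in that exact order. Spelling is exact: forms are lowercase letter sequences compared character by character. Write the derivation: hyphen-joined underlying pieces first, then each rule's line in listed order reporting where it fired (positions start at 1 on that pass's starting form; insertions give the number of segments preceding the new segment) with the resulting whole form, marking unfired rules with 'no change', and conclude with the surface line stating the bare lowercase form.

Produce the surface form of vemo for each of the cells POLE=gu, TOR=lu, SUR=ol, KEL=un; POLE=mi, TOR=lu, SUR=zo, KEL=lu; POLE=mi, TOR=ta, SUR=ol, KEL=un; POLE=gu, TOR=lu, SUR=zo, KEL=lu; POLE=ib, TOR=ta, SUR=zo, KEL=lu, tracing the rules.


cell POLE=gu, TOR=lu, SUR=ol, KEL=un:
underlying: vemo-it-abe-te-fe
1. b -> p, d -> t, g -> k / _ #: no change
2. k -> g, t -> d / V _ V: fires at position(s) 6, 10: vemoidabedefe
3. 0 -> i / C _ C: no change
surface: vemoidabedefe

cell POLE=mi, TOR=lu, SUR=zo, KEL=lu:
underlying: vemo-geb-abe-ut-kod
1. b -> p, d -> t, g -> k / _ #: fires at position(s) 15: vemogebabeutkot
2. k -> g, t -> d / V _ V: no change
3. 0 -> i / C _ C: inserts after position(s) 12: vemogebabeutikot
surface: vemogebabeutikot

cell POLE=mi, TOR=ta, SUR=ol, KEL=un:
underlying: vemo-it-gu-ut-fe
1. b -> p, d -> t, g -> k / _ #: no change
2. k -> g, t -> d / V _ V: no change
3. 0 -> i / C _ C: inserts after position(s) 6, 10: vemoitiguutife
surface: vemoitiguutife

cell POLE=gu, TOR=lu, SUR=zo, KEL=lu:
underlying: vemo-geb-abe-te-kod
1. b -> p, d -> t, g -> k / _ #: fires at position(s) 15: vemogebabetekot
2. k -> g, t -> d / V _ V: fires at position(s) 11, 13: vemogebabedegot
3. 0 -> i / C _ C: no change
surface: vemogebabedegot

cell POLE=ib, TOR=ta, SUR=zo, KEL=lu:
underlying: vemo-geb-gu-ken-kod
1. b -> p, d -> t, g -> k / _ #: fires at position(s) 15: vemogebgukenkot
2. k -> g, t -> d / V _ V: fires at position(s) 10: vemogebgugenkot
3. 0 -> i / C _ C: inserts after position(s) 7, 12: vemogebigugenikot
surface: vemogebigugenikot


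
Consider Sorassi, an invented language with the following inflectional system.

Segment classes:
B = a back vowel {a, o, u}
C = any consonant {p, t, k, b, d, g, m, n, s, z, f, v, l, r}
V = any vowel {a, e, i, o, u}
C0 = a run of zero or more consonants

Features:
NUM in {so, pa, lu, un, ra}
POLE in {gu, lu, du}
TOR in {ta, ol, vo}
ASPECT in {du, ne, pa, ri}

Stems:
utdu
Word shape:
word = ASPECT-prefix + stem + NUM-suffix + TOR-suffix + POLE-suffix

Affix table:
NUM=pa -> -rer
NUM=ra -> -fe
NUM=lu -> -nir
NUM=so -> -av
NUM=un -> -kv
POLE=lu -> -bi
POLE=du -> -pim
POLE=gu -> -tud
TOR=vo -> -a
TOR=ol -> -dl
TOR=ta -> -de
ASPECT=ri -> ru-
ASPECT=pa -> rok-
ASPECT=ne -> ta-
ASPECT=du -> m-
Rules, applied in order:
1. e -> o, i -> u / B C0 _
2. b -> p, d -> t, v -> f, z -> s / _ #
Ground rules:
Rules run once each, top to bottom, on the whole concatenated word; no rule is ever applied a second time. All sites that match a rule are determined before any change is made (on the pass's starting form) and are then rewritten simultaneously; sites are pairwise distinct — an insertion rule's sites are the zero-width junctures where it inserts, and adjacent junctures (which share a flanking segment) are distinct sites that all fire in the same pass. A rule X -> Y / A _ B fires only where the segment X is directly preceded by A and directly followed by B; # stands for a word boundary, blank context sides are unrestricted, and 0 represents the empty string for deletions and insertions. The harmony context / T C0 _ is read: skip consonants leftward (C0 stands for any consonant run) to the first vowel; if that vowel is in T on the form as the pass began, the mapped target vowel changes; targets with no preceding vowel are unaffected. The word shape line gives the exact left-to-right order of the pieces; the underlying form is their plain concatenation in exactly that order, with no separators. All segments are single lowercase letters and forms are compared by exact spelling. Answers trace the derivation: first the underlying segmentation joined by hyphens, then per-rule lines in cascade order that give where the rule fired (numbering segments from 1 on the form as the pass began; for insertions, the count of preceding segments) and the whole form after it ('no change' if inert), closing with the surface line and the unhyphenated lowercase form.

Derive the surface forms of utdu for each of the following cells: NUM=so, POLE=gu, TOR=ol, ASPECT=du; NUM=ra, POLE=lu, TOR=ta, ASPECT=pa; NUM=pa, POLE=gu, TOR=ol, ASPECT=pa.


cell NUM=so, POLE=gu, TOR=ol, ASPECT=du:
underlying: m-utdu-av-dl-tud
1. e -> o, i -> u / B C0 _: no change
2. b -> p, d -> t, v -> f, z -> s / _ #: fires at position(s) 12: mutduavdltut
surface: mutduavdltut

cell NUM=ra, POLE=lu, TOR=ta, ASPECT=pa:
underlying: rok-utdu-fe-de-bi
1. e -> o, i -> u / B C0 _: fires at position(s) 9: rokutdufodebi
2. b -> p, d -> t, v -> f, z -> s / _ #: no change
surface: rokutdufodebi

cell NUM=pa, POLE=gu, TOR=ol, ASPECT=pa:
underlying: rok-utdu-rer-dl-tud
1. e -> o, i -> u / B C0 _: fires at position(s) 9: rokutdurordltud
2. b -> p, d -> t, v -> f, z -> s / _ #: fires at position(s) 15: rokutdurordltut
surface: rokutdurordltut


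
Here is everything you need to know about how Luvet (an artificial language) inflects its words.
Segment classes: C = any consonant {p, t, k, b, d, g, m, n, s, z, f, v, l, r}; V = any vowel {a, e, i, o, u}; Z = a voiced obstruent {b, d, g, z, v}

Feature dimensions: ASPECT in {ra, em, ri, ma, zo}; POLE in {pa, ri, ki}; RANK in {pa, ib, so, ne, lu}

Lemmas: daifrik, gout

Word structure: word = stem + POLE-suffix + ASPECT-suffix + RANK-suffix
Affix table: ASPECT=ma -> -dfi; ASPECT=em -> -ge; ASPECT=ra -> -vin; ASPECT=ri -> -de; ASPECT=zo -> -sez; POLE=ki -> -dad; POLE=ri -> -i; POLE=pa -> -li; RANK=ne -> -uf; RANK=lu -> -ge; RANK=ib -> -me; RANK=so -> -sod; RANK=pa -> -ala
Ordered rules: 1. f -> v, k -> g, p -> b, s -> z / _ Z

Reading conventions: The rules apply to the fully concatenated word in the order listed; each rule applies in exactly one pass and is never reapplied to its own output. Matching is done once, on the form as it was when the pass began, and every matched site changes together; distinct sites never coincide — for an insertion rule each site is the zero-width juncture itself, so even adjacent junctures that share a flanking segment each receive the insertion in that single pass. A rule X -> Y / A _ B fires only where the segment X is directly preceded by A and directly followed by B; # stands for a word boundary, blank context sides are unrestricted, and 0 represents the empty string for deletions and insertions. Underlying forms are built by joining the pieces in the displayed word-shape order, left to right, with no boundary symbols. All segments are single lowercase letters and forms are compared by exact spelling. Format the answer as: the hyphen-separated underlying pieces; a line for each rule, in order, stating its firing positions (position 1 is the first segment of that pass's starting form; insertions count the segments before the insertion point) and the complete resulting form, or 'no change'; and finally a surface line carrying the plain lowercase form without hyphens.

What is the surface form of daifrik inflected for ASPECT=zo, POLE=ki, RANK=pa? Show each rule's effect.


underlying: daifrik-dad-sez-ala
1. f -> v, k -> g, p -> b, s -> z / _ Z: fires at position(s) 7: daifrigdadsezala
surface: daifrigdadsezala
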